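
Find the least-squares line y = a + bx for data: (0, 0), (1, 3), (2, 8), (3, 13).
a = -3/5, b = 22/5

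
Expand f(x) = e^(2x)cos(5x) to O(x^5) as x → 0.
1 + 2*x - 21*x**2/2 - 71*x**3/3 + 41*x**4/24 + O(x**5)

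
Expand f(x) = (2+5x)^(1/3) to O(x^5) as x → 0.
2**(1/3) + 5*2**(1/3)*x/6 - 25*2**(1/3)*x**2/36 + 625*2**(1/3)*x**3/648 - 3125*2**(1/3)*x**4/1944 + O(x**5)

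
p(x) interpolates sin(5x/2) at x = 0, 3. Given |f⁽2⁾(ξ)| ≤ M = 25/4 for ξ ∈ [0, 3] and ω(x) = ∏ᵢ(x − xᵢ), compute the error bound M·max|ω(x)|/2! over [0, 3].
225/32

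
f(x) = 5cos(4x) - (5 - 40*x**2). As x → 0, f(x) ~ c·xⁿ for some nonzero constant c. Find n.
4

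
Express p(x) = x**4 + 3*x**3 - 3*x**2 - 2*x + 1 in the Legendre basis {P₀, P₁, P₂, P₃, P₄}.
(1/5)P₀ + (-1/5)P₁ + (-10/7)P₂ + (6/5)P₃ + (8/35)P₄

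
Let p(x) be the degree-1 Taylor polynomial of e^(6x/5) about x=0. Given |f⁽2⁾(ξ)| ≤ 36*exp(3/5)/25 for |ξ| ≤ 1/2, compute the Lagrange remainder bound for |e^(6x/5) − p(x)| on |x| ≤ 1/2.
9*exp(3/5)/50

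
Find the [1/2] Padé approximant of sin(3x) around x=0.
3*x/(3*x**2/2 + 1)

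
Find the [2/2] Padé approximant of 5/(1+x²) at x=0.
5/(x**2 + 1)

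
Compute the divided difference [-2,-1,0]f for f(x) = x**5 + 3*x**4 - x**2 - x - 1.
5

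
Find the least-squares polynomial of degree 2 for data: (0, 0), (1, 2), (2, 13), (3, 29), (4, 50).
-16/35 + (29/70)x + (43/14)x²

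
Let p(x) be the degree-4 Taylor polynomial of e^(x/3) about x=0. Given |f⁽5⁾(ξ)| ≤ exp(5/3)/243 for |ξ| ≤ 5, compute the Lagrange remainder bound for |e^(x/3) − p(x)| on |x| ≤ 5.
625*exp(5/3)/5832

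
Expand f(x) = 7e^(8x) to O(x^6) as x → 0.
7 + 56*x + 224*x**2 + 1792*x**3/3 + 3584*x**4/3 + 28672*x**5/15 + O(x**6)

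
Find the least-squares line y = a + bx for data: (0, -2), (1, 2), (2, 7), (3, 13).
a = -5/2, b = 5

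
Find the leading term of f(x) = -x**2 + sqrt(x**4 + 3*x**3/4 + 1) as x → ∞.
3*x/8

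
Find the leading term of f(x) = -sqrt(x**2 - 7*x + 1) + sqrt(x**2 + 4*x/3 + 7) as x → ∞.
25/6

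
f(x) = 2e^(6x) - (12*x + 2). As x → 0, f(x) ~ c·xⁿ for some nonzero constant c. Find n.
2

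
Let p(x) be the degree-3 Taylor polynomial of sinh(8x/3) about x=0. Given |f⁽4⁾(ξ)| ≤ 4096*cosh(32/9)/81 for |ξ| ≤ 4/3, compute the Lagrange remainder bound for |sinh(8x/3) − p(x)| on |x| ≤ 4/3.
131072*cosh(32/9)/19683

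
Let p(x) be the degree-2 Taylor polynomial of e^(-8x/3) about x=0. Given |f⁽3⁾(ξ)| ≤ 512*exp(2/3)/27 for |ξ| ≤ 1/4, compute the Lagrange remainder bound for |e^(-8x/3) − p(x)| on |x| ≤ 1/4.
4*exp(2/3)/81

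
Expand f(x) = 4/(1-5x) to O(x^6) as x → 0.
4 + 20*x + 100*x**2 + 500*x**3 + 2500*x**4 + 12500*x**5 + O(x**6)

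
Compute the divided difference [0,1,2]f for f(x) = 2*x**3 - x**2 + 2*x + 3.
5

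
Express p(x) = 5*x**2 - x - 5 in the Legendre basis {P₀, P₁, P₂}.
(-10/3)P₀ - P₁ + (10/3)P₂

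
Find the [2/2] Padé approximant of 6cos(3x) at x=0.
(6 - 45*x**2/2)/(3*x**2/4 + 1)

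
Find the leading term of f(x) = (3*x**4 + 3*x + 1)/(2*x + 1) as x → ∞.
3*x**3/2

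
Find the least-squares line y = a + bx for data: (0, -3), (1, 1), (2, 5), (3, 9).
a = -3, b = 4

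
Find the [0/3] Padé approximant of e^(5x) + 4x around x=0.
1/(-3149*x**3/6 + 137*x**2/2 - 9*x + 1)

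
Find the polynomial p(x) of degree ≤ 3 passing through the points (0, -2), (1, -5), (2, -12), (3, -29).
-x**3 + x**2 - 3*x - 2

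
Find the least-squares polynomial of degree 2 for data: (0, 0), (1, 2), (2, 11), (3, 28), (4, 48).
-11/35 + (-13/35)x + (22/7)x²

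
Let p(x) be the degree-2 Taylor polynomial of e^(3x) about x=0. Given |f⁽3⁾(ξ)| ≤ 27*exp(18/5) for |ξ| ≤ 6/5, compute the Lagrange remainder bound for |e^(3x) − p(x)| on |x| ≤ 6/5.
972*exp(18/5)/125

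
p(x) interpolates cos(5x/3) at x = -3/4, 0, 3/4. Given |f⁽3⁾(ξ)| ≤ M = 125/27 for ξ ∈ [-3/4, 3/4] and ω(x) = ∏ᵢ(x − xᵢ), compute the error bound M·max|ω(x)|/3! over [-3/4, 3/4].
125*sqrt(3)/1728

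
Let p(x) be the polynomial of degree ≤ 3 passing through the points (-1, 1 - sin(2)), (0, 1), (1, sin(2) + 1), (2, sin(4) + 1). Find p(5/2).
-15*sin(2)/8 + 35*sin(4)/16 + 1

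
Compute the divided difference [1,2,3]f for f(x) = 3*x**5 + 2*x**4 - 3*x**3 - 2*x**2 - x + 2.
300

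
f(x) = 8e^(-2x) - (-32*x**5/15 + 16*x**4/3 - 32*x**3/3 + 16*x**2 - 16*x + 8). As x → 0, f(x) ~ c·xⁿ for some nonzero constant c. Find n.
6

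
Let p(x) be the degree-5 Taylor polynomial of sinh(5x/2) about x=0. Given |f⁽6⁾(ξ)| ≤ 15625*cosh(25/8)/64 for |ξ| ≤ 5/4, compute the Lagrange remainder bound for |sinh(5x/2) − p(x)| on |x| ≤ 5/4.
48828125*cosh(25/8)/37748736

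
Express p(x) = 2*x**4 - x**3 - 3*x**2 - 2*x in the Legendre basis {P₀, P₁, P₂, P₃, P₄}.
(-3/5)P₀ + (-13/5)P₁ + (-6/7)P₂ + (-2/5)P₃ + (16/35)P₄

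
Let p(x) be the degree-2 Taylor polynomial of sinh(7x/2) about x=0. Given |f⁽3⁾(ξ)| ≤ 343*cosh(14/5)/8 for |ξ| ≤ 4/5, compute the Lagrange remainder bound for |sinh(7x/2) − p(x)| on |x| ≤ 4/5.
1372*cosh(14/5)/375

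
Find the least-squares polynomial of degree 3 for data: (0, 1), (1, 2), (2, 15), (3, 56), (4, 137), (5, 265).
83/63 + (-203/54)x + (389/252)x² + (211/108)x³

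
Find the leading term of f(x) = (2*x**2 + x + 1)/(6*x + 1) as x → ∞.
x/3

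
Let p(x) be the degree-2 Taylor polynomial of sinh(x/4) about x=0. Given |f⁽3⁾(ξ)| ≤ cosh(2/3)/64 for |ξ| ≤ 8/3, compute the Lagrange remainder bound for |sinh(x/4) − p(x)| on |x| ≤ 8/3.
4*cosh(2/3)/81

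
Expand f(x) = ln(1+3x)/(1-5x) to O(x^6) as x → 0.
3*x + 21*x**2/2 + 123*x**3/2 + 1149*x**4/4 + 29697*x**5/20 + O(x**6)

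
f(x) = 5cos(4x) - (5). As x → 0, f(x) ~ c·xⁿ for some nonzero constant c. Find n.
2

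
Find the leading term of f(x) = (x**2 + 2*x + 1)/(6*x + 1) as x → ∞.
x/6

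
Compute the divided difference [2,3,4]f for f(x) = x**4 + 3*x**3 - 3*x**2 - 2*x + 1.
79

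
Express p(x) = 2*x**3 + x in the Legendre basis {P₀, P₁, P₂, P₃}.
(11/5)P₁ + (4/5)P₃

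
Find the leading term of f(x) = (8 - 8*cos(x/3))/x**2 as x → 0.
4/9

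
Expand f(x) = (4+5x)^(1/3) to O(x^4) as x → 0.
2**(2/3) + 5*2**(2/3)*x/12 - 25*2**(2/3)*x**2/144 + 625*2**(2/3)*x**3/5184 + O(x**4)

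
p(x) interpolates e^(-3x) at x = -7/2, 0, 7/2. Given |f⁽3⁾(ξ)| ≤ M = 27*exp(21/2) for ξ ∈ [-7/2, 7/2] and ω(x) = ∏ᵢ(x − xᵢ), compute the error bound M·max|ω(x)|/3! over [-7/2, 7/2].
343*sqrt(3)*exp(21/2)/8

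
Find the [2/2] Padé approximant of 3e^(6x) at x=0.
(9*x**2 + 9*x + 3)/(3*x**2 - 3*x + 1)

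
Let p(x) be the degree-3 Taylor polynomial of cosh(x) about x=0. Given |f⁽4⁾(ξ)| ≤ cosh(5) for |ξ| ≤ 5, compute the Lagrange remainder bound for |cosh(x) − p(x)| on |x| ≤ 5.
625*cosh(5)/24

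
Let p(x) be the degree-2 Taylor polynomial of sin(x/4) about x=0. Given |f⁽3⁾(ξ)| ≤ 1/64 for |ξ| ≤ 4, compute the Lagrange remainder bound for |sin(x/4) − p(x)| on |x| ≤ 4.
1/6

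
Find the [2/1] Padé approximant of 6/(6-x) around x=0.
1/(1 - x/6)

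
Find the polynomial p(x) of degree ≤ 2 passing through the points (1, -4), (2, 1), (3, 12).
3*x**2 - 4*x - 3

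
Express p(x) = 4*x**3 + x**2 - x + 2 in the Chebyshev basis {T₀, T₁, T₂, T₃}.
(5/2)T₀ + (2)T₁ + (1/2)T₂ + T₃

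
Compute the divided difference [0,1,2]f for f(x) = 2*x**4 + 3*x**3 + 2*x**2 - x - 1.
25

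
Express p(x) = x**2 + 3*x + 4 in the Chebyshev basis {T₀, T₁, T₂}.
(9/2)T₀ + (3)T₁ + (1/2)T₂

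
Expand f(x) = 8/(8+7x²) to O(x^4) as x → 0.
1 - 7*x**2/8 + O(x**4)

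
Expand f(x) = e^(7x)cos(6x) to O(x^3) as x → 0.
1 + 7*x + 13*x**2/2 + O(x**3)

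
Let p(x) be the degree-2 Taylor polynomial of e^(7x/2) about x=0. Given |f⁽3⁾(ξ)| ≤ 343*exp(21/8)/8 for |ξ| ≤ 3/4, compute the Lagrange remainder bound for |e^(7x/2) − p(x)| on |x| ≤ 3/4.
3087*exp(21/8)/1024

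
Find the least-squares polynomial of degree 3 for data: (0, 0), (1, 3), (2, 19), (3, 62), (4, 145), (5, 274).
11/42 + (-443/252)x + (157/84)x² + (17/9)x³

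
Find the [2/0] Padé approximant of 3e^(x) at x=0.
3*x**2/2 + 3*x + 3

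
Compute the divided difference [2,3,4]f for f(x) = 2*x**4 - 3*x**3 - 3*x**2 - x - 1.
80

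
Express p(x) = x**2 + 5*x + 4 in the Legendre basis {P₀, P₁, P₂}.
(13/3)P₀ + (5)P₁ + (2/3)P₂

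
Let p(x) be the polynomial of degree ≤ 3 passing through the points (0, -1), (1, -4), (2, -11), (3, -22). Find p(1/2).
-2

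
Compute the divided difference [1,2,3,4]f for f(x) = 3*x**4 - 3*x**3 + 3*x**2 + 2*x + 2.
27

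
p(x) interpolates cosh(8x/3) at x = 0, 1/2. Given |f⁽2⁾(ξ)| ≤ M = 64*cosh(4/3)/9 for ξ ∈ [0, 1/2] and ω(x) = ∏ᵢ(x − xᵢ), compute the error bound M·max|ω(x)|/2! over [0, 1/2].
2*cosh(4/3)/9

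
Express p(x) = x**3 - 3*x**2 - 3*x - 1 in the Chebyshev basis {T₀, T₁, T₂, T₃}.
(-5/2)T₀ + (-9/4)T₁ + (-3/2)T₂ + (1/4)T₃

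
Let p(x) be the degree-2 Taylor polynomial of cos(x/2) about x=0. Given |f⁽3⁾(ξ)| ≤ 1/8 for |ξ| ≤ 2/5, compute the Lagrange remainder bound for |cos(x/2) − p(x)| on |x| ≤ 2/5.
1/750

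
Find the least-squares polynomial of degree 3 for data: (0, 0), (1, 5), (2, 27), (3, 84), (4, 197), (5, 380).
13/126 + (1523/756)x + (-97/252)x² + (82/27)x³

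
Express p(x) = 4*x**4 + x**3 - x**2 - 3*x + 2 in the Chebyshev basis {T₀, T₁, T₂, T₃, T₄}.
(3)T₀ + (-9/4)T₁ + (3/2)T₂ + (1/4)T₃ + (1/2)T₄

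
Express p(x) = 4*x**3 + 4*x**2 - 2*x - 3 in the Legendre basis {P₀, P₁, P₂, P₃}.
(-5/3)P₀ + (2/5)P₁ + (8/3)P₂ + (8/5)P₃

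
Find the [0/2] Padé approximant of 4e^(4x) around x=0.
4/(8*x**2 - 4*x + 1)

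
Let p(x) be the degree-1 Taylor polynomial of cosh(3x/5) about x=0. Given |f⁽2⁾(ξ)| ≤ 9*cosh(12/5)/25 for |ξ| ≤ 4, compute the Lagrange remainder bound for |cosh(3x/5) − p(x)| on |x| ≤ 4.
72*cosh(12/5)/25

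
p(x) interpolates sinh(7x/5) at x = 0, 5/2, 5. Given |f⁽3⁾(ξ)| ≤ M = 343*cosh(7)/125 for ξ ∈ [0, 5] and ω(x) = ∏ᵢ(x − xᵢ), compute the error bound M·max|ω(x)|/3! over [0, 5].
343*sqrt(3)*cosh(7)/216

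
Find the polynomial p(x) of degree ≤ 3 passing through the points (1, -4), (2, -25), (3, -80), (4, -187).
-3*x**3 + x**2 - 3*x + 1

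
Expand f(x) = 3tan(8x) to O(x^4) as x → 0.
24*x + 512*x**3 + O(x**4)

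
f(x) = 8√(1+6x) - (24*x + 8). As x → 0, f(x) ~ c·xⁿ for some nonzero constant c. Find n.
2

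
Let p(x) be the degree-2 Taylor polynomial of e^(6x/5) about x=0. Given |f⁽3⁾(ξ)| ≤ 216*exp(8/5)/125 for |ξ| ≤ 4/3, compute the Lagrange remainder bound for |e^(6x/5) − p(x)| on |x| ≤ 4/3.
256*exp(8/5)/375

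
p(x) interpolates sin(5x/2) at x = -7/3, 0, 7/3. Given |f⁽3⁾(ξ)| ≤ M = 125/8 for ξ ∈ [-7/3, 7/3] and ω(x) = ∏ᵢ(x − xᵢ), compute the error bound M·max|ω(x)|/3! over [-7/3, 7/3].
42875*sqrt(3)/5832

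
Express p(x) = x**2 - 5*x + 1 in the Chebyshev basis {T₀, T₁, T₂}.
(3/2)T₀ + (-5)T₁ + (1/2)T₂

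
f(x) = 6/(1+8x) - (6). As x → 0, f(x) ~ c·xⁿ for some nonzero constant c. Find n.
1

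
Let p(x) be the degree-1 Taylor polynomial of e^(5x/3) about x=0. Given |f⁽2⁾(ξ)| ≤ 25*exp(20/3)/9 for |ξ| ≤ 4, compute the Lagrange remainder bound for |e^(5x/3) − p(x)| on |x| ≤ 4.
200*exp(20/3)/9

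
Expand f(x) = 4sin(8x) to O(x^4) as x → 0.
32*x - 1024*x**3/3 + O(x**4)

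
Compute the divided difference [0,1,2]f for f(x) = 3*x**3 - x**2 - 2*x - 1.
8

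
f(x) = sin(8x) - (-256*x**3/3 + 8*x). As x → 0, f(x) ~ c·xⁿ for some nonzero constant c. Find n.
5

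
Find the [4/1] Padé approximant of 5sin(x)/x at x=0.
x**4/24 - 5*x**2/6 + 5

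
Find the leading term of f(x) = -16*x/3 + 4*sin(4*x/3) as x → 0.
-128*x**3/81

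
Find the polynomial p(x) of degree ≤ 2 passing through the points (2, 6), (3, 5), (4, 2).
-x**2 + 4*x + 2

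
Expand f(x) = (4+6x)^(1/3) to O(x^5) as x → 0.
2**(2/3) + 2**(2/3)*x/2 - 2**(2/3)*x**2/4 + 5*2**(2/3)*x**3/24 - 5*2**(2/3)*x**4/24 + O(x**5)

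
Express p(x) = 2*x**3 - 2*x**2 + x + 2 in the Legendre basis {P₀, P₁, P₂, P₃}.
(4/3)P₀ + (11/5)P₁ + (-4/3)P₂ + (4/5)P₃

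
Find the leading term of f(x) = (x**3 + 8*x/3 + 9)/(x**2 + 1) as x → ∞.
x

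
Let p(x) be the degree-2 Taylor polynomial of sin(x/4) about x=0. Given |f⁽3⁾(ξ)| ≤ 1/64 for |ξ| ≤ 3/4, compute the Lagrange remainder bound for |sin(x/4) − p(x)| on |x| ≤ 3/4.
9/8192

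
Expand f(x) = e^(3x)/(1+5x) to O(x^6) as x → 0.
1 - 2*x + 29*x**2/2 - 68*x**3 + 2747*x**4/8 - 34297*x**5/20 + O(x**6)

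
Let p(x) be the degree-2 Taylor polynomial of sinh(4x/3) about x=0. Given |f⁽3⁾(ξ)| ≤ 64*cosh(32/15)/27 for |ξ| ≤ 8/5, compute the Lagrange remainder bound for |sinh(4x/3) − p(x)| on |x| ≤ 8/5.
16384*cosh(32/15)/10125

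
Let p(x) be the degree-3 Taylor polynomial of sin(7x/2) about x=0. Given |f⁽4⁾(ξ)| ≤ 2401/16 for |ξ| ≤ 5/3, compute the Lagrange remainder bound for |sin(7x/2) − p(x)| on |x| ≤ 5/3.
1500625/31104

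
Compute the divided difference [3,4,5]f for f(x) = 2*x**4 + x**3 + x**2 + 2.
207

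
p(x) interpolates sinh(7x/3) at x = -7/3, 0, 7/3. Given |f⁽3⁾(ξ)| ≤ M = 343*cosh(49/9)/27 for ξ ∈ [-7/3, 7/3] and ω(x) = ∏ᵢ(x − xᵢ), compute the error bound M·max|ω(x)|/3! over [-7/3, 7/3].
117649*sqrt(3)*cosh(49/9)/19683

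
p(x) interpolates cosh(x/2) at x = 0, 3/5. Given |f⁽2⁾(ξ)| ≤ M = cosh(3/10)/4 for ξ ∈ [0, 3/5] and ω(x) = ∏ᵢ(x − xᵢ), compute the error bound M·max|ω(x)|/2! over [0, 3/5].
9*cosh(3/10)/800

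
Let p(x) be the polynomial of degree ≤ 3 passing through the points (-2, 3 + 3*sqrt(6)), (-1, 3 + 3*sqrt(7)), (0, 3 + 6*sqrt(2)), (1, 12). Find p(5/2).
-567*sqrt(2)/8 - 105*sqrt(6)/16 + 993/16 + 405*sqrt(7)/16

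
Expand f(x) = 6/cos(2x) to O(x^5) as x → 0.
6 + 12*x**2 + 20*x**4 + O(x**5)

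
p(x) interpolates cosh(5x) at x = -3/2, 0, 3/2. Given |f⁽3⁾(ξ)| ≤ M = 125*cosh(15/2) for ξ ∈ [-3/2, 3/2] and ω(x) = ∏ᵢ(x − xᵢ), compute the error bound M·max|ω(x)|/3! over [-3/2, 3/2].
125*sqrt(3)*cosh(15/2)/8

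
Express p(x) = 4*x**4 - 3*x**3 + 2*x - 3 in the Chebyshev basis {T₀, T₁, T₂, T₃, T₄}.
(-3/2)T₀ + (-1/4)T₁ + (2)T₂ + (-3/4)T₃ + (1/2)T₄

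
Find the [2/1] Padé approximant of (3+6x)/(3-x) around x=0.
(2*x + 1)/(1 - x/3)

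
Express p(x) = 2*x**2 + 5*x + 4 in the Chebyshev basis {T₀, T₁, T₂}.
(5)T₀ + (5)T₁ + T₂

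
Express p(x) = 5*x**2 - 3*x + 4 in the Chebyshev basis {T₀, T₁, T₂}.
(13/2)T₀ + (-3)T₁ + (5/2)T₂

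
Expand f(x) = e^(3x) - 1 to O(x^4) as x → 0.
3*x + 9*x**2/2 + 9*x**3/2 + O(x**4)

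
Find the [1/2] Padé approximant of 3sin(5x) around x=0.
15*x/(25*x**2/6 + 1)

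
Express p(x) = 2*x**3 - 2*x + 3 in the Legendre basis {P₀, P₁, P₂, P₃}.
(3)P₀ + (-4/5)P₁ + (4/5)P₃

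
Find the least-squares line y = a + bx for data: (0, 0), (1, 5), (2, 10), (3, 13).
a = 2/5, b = 22/5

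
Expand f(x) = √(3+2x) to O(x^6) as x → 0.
sqrt(3) + sqrt(3)*x/3 - sqrt(3)*x**2/18 + sqrt(3)*x**3/54 - 5*sqrt(3)*x**4/648 + 7*sqrt(3)*x**5/1944 + O(x**6)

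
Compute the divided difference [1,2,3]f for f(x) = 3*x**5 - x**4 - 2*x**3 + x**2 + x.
234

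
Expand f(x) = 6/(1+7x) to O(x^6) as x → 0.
6 - 42*x + 294*x**2 - 2058*x**3 + 14406*x**4 - 100842*x**5 + O(x**6)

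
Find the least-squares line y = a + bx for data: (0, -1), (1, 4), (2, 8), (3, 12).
a = -7/10, b = 43/10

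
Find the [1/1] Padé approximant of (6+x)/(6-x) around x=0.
(x/6 + 1)/(1 - x/6)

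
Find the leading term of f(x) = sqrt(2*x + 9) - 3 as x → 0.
x/3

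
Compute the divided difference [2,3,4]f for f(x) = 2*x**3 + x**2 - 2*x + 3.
19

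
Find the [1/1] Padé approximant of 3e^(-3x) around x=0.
(3 - 9*x/2)/(3*x/2 + 1)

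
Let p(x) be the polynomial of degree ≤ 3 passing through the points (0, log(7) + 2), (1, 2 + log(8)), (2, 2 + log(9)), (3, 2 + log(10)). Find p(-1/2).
log(441*2**(1/8)*3**(5/8)*5**(11/16)*7**(3/16)/640) + 2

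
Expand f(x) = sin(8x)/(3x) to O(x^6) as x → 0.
8/3 - 256*x**2/9 + 4096*x**4/45 + O(x**6)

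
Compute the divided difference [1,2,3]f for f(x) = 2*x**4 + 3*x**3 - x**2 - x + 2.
67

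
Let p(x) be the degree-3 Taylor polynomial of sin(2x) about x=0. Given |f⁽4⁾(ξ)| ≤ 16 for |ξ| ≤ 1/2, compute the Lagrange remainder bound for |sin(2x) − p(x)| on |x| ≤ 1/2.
1/24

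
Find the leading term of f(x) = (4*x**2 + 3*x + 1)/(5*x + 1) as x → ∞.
4*x/5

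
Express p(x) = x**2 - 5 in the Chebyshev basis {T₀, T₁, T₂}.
(-9/2)T₀ + (1/2)T₂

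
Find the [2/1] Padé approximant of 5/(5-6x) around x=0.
1/(1 - 6*x/5)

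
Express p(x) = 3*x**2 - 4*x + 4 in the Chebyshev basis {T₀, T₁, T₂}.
(11/2)T₀ + (-4)T₁ + (3/2)T₂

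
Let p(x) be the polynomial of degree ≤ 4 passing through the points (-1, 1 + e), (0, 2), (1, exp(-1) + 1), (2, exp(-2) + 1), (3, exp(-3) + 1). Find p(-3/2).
(-180*e + 35 + 378*exp(2) + (-292 + 315*e)*exp(3))*exp(-3)/128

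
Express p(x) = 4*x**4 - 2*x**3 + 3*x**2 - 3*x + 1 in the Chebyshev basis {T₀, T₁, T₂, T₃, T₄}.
(4)T₀ + (-9/2)T₁ + (7/2)T₂ + (-1/2)T₃ + (1/2)T₄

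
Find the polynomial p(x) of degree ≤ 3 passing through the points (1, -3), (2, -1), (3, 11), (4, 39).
x**3 - x**2 - 2*x - 1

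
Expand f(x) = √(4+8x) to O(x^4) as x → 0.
2 + 2*x - x**2 + x**3 + O(x**4)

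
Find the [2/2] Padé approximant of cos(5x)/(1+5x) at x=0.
(-175*x**2/12 + 5*x/6 + 1)/(25*x**2/12 + 35*x/6 + 1)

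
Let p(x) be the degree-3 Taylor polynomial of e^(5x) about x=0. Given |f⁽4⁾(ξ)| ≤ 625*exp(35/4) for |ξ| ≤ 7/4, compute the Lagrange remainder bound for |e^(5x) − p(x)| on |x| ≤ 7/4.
1500625*exp(35/4)/6144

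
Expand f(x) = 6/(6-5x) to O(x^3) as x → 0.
1 + 5*x/6 + 25*x**2/36 + O(x**3)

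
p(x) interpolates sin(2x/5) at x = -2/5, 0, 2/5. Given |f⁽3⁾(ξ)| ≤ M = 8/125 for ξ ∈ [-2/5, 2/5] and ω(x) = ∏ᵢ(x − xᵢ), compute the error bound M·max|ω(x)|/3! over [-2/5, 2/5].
64*sqrt(3)/421875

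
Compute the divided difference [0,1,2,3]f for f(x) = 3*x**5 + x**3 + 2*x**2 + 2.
76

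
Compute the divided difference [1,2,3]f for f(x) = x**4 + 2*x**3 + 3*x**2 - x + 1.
40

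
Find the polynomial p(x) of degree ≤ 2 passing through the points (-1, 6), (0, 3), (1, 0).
3 - 3*x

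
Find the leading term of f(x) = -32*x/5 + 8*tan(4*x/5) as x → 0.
512*x**3/375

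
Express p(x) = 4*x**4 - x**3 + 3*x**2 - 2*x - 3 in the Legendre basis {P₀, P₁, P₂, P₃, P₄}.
(-6/5)P₀ + (-13/5)P₁ + (30/7)P₂ + (-2/5)P₃ + (32/35)P₄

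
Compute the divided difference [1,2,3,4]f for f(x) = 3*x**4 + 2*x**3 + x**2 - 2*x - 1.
32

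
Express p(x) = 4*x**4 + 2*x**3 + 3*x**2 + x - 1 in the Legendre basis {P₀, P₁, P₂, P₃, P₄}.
(4/5)P₀ + (11/5)P₁ + (30/7)P₂ + (4/5)P₃ + (32/35)P₄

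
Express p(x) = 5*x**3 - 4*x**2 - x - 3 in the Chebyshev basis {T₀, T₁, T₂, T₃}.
(-5)T₀ + (11/4)T₁ + (-2)T₂ + (5/4)T₃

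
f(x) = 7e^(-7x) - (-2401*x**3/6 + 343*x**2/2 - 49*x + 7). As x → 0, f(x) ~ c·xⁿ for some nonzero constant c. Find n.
4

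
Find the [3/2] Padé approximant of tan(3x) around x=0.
(-9*x**3/5 + 3*x)/(1 - 18*x**2/5)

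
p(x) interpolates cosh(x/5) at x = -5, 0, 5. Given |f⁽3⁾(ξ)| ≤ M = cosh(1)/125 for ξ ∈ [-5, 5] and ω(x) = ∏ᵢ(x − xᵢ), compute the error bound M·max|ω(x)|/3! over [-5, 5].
sqrt(3)*cosh(1)/27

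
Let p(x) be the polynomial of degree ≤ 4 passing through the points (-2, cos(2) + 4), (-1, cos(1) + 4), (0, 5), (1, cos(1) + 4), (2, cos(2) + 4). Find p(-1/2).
-cos(2)/64 + 5*cos(1)/16 + 301/64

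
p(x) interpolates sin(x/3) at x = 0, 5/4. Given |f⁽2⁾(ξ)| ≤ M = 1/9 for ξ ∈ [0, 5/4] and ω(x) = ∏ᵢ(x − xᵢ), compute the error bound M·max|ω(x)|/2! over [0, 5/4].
25/1152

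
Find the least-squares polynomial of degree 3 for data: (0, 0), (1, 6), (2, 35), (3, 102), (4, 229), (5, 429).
1/126 + (599/756)x + (599/252)x² + (79/27)x³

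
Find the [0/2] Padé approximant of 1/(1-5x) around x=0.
1/(1 - 5*x)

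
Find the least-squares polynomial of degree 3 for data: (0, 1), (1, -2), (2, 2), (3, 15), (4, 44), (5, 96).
101/126 + (-2105/756)x + (-20/63)x² + (101/108)x³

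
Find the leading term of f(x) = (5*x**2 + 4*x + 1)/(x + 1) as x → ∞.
5*x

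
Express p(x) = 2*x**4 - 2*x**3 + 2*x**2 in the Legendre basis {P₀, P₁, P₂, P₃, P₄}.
(16/15)P₀ + (-6/5)P₁ + (52/21)P₂ + (-4/5)P₃ + (16/35)P₄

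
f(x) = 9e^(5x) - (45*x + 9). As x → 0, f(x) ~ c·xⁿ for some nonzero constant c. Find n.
2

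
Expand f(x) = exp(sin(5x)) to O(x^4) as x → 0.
1 + 5*x + 25*x**2/2 + O(x**4)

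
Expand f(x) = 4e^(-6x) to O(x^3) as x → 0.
4 - 24*x + 72*x**2 + O(x**3)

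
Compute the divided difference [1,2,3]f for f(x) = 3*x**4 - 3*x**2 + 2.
72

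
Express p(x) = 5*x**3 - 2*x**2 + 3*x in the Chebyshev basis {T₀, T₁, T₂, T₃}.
-T₀ + (27/4)T₁ - T₂ + (5/4)T₃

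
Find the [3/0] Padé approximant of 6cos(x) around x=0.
6 - 3*x**2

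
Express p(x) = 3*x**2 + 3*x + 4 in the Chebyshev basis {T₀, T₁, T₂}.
(11/2)T₀ + (3)T₁ + (3/2)T₂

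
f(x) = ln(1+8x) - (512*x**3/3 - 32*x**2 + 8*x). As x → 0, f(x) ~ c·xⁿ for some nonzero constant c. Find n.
4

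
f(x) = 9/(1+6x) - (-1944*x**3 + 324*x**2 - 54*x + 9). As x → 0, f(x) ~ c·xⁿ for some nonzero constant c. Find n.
4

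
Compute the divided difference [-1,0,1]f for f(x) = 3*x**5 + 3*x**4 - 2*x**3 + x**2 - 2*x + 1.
4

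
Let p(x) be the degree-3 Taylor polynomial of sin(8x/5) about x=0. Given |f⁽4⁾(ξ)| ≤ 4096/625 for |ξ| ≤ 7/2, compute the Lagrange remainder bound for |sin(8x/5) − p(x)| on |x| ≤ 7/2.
76832/1875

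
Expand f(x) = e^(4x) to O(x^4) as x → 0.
1 + 4*x + 8*x**2 + 32*x**3/3 + O(x**4)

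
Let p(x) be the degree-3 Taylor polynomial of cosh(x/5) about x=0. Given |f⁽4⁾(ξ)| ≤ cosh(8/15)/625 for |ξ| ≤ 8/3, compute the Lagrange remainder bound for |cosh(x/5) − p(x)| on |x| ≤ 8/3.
512*cosh(8/15)/151875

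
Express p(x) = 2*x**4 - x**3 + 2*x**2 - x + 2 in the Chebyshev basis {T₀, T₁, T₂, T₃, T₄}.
(15/4)T₀ + (-7/4)T₁ + (2)T₂ + (-1/4)T₃ + (1/4)T₄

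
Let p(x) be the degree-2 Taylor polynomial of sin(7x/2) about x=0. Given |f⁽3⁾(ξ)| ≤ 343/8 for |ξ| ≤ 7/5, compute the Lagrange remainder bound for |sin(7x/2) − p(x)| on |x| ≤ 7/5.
117649/6000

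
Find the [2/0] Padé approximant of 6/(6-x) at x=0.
x**2/36 + x/6 + 1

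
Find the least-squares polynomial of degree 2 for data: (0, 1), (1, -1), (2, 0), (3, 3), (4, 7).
4/5 + (-12/5)x + x²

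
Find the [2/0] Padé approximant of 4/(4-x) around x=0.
x**2/16 + x/4 + 1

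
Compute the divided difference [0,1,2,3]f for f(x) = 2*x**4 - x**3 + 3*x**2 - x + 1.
11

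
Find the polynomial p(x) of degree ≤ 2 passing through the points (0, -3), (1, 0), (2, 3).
3*x - 3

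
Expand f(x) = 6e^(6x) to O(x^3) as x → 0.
6 + 36*x + 108*x**2 + O(x**3)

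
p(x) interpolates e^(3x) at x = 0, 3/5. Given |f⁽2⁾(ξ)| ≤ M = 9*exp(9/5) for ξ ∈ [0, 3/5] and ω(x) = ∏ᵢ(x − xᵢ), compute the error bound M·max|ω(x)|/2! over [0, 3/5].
81*exp(9/5)/200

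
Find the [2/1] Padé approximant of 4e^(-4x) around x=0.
(32*x**2/3 - 32*x/3 + 4)/(4*x/3 + 1)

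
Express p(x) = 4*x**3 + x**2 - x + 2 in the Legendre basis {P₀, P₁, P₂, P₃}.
(7/3)P₀ + (7/5)P₁ + (2/3)P₂ + (8/5)P₃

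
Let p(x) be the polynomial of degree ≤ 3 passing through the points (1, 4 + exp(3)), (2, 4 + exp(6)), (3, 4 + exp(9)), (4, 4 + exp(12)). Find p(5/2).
-exp(12)/16 - exp(3)/16 + 4 + 9*exp(6)/16 + 9*exp(9)/16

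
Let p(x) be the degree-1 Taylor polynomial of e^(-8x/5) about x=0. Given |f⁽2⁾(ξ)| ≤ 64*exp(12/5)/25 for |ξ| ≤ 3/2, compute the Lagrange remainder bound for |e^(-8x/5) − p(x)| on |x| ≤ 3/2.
72*exp(12/5)/25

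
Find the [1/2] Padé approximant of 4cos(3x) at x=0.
4/(9*x**2/2 + 1)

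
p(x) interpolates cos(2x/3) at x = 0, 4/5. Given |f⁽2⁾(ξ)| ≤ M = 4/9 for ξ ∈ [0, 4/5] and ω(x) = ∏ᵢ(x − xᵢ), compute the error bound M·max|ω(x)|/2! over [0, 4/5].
8/225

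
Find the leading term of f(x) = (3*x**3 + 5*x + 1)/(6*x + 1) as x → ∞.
x**2/2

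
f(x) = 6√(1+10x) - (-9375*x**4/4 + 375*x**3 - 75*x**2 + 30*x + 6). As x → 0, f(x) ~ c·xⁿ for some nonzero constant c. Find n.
5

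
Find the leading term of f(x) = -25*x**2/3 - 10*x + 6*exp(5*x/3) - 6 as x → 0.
125*x**3/27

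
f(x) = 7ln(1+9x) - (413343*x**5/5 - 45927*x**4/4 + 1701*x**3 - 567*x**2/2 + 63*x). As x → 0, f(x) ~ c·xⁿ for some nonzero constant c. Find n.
6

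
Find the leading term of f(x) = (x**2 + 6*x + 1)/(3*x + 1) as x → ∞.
x/3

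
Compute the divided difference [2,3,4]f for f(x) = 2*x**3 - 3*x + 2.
18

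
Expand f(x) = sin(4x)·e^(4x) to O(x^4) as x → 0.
4*x + 16*x**2 + 64*x**3/3 + O(x**4)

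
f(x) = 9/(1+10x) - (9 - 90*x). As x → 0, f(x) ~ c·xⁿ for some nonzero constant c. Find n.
2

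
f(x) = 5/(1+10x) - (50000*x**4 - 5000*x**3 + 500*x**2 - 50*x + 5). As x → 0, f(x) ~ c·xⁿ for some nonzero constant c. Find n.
5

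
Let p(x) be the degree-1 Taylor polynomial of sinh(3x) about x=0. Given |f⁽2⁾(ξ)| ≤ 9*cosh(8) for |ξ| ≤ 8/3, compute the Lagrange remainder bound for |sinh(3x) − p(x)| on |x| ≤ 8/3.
32*cosh(8)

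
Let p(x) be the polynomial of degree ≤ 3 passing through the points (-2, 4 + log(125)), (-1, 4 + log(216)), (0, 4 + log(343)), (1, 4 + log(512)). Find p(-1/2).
4 + log(42*2**(1/8)*21**(11/16)*5**(13/16)/5)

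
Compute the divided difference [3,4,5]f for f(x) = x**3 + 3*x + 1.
12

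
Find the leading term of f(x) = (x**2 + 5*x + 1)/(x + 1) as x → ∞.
x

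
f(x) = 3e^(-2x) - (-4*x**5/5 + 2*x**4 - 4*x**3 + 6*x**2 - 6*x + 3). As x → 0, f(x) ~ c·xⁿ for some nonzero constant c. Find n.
6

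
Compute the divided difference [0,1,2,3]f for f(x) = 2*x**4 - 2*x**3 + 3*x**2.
10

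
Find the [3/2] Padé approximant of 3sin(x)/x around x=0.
(3 - 7*x**2/20)/(x**2/20 + 1)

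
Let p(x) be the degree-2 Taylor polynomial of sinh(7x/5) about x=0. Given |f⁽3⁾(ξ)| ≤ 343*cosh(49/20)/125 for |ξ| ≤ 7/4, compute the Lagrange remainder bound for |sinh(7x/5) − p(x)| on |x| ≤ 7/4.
117649*cosh(49/20)/48000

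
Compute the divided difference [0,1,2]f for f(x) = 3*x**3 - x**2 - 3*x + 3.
8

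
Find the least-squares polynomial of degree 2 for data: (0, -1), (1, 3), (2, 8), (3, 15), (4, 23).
-34/35 + (22/7)x + (5/7)x²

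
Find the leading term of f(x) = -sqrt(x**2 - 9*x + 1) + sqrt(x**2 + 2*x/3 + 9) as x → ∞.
29/6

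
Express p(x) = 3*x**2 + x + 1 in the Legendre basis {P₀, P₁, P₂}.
(2)P₀ + P₁ + (2)P₂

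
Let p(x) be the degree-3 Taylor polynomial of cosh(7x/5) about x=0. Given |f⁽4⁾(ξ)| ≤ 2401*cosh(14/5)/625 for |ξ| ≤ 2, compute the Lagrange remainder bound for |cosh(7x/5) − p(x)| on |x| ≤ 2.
4802*cosh(14/5)/1875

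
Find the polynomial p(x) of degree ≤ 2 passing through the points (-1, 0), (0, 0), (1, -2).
-x**2 - x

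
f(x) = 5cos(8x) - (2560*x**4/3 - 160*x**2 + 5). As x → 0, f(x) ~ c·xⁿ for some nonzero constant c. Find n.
6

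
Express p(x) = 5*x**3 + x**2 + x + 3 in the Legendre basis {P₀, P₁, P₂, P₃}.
(10/3)P₀ + (4)P₁ + (2/3)P₂ + (2)P₃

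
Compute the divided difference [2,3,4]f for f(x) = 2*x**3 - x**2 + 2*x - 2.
17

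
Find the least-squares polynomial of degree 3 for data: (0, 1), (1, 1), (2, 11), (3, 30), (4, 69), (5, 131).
7/9 + (-125/189)x + (101/126)x² + (49/54)x³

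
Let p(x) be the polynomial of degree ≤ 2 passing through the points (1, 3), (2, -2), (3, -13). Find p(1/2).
13/4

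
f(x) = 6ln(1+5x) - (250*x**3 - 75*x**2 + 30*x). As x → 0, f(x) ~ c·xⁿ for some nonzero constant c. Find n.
4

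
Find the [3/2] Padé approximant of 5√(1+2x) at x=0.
(5*x**3/4 + 45*x**2/4 + 15*x + 5)/(3*x**2/4 + 2*x + 1)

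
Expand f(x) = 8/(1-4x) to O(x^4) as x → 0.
8 + 32*x + 128*x**2 + 512*x**3 + O(x**4)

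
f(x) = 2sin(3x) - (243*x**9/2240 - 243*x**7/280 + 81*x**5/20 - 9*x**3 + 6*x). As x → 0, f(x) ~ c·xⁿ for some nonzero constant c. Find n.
11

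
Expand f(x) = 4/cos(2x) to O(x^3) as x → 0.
4 + 8*x**2 + O(x**3)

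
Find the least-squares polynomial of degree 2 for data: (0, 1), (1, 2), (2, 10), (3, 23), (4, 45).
39/35 + (-177/70)x + (47/14)x²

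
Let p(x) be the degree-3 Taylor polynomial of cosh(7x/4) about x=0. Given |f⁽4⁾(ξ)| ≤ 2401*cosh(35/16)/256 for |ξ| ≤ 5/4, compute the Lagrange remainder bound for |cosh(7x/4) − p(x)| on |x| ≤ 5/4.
1500625*cosh(35/16)/1572864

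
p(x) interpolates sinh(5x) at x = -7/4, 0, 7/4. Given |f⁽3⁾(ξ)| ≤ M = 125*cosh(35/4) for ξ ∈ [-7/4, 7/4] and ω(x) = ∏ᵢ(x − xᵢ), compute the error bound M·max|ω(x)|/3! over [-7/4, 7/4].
42875*sqrt(3)*cosh(35/4)/1728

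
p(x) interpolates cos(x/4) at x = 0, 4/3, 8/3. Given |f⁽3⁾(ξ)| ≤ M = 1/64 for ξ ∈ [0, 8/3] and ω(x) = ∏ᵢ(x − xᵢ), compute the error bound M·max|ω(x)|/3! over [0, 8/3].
sqrt(3)/729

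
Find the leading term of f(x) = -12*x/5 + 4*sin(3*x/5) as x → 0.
-18*x**3/125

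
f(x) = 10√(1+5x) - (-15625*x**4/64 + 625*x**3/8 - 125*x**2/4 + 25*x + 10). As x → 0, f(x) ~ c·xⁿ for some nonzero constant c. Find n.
5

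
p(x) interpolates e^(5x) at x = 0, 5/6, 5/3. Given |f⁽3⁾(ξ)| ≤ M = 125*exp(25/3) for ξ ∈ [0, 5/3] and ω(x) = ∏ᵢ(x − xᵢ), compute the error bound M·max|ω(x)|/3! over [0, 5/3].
15625*sqrt(3)*exp(25/3)/5832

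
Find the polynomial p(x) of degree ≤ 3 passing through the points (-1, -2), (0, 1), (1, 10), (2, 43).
3*x**3 + 3*x**2 + 3*x + 1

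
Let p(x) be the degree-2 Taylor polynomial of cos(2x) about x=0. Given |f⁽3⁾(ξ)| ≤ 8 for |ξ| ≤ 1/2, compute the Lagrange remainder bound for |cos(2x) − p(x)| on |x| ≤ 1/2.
1/6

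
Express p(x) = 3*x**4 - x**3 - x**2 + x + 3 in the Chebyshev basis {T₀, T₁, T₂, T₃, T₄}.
(29/8)T₀ + (1/4)T₁ + T₂ + (-1/4)T₃ + (3/8)T₄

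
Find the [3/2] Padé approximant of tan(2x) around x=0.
(-8*x**3/15 + 2*x)/(1 - 8*x**2/5)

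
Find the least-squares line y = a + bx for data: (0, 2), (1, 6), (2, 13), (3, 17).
a = 17/10, b = 26/5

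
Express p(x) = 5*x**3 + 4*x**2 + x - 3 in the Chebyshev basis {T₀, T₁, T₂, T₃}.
-T₀ + (19/4)T₁ + (2)T₂ + (5/4)T₃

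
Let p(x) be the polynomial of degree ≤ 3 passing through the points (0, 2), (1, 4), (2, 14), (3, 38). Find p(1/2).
19/8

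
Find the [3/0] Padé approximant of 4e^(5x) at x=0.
250*x**3/3 + 50*x**2 + 20*x + 4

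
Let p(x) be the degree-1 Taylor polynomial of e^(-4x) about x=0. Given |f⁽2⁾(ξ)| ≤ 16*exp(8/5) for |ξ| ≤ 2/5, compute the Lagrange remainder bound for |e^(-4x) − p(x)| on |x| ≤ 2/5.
32*exp(8/5)/25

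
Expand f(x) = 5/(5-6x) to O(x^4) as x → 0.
1 + 6*x/5 + 36*x**2/25 + 216*x**3/125 + O(x**4)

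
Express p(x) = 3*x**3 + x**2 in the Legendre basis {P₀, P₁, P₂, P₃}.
(1/3)P₀ + (9/5)P₁ + (2/3)P₂ + (6/5)P₃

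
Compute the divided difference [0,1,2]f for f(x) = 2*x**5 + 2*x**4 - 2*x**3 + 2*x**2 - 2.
40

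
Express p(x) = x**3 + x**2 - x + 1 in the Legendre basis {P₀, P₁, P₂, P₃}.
(4/3)P₀ + (-2/5)P₁ + (2/3)P₂ + (2/5)P₃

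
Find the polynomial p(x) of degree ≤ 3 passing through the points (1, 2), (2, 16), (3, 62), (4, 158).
3*x**3 - 2*x**2 - x + 2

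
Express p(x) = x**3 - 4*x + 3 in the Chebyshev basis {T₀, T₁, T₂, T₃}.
(3)T₀ + (-13/4)T₁ + (1/4)T₃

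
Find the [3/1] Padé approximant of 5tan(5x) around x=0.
625*x**3/3 + 25*x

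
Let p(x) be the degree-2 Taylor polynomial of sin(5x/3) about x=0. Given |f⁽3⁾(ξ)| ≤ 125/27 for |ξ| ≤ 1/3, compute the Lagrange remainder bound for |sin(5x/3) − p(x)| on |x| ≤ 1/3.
125/4374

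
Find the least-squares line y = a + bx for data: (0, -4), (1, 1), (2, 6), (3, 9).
a = -18/5, b = 22/5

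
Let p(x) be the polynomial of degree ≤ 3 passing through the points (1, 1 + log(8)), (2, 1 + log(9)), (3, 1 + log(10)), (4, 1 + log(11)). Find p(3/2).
-5*log(10)/16 + log(11)/16 + 15*log(2)/16 + 1 + 15*log(3)/8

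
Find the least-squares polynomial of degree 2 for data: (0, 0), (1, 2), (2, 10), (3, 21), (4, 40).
3/35 + (-47/70)x + (37/14)x²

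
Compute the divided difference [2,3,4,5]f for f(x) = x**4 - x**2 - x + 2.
14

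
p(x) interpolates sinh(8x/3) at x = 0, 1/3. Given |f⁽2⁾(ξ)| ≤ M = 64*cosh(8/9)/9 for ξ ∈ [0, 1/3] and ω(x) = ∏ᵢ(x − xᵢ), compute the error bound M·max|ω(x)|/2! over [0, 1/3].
8*cosh(8/9)/81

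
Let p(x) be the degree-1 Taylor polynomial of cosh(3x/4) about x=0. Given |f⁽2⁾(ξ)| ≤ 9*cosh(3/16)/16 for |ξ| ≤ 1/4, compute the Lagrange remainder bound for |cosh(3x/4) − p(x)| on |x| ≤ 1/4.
9*cosh(3/16)/512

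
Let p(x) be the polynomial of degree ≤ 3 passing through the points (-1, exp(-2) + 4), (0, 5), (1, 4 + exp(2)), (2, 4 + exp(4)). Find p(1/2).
(-1 + (-exp(4) + 9*exp(2) + 73)*exp(2))*exp(-2)/16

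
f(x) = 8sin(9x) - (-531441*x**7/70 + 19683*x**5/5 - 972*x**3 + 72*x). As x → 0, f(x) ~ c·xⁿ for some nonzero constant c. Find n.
9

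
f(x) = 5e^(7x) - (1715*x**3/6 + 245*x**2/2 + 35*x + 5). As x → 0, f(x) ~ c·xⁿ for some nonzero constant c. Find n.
4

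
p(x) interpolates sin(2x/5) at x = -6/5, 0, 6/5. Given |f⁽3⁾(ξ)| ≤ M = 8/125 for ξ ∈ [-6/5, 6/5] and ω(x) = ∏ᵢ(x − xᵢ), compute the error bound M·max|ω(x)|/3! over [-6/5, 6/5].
64*sqrt(3)/15625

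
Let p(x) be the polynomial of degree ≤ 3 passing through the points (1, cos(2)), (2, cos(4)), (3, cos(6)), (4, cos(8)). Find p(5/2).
9*cos(4)/16 - cos(8)/16 - cos(2)/16 + 9*cos(6)/16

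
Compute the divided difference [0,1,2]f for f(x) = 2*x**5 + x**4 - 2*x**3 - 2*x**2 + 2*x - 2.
29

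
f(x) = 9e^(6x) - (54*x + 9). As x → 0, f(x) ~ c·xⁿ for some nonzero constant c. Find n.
2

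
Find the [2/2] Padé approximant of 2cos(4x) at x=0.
(2 - 40*x**2/3)/(4*x**2/3 + 1)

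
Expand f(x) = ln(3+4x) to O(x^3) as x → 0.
log(3) + 4*x/3 - 8*x**2/9 + O(x**3)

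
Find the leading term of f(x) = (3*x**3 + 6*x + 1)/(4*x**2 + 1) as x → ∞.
3*x/4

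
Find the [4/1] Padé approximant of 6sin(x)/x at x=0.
x**4/20 - x**2 + 6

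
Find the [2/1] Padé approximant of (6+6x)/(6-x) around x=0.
(x + 1)/(1 - x/6)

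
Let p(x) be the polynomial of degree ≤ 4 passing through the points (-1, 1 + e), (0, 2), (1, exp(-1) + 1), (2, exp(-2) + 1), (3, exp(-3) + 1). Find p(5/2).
(-70*exp(2) + 35 + 140*e + (156 - 5*e)*exp(3))*exp(-3)/128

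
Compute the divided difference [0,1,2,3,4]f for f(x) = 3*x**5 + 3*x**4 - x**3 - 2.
33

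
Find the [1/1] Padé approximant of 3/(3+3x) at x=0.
1/(x + 1)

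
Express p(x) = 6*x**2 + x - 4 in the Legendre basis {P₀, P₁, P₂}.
(-2)P₀ + P₁ + (4)P₂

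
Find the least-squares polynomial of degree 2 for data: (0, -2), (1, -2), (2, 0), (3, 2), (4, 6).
-72/35 + (-2/7)x + (4/7)x²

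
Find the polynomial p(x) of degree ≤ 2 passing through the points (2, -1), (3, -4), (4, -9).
-x**2 + 2*x - 1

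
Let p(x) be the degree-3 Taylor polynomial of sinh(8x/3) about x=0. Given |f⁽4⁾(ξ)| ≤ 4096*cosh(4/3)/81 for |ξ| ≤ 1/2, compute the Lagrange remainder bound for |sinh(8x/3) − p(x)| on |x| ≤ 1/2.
32*cosh(4/3)/243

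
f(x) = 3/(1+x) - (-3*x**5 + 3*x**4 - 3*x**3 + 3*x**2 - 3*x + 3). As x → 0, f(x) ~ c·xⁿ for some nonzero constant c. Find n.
6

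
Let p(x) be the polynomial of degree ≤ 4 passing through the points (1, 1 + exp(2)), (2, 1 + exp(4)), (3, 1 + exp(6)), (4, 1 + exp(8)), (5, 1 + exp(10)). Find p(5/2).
-5*exp(8)/32 - 5*exp(2)/128 + 1 + 15*exp(4)/32 + 45*exp(6)/64 + 3*exp(10)/128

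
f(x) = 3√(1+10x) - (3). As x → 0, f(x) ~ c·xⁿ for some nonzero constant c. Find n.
1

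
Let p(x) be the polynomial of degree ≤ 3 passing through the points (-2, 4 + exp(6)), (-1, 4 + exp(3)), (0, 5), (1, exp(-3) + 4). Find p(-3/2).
(1 + (59 + 15*exp(3) + 5*exp(6))*exp(3))*exp(-3)/16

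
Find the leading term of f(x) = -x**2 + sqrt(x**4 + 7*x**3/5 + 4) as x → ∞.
7*x/10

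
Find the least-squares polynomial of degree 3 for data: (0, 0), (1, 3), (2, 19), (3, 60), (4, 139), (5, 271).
-13/126 + (1339/756)x + (-73/126)x² + (239/108)x³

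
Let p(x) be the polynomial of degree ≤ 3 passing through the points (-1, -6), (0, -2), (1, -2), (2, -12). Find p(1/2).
-9/8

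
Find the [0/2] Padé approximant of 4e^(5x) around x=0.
4/(25*x**2/2 - 5*x + 1)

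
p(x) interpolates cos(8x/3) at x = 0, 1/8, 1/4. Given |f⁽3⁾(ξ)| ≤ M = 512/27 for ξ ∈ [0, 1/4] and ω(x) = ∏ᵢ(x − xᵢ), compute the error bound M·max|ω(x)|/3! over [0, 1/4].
sqrt(3)/729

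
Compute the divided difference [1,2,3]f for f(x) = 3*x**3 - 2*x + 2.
18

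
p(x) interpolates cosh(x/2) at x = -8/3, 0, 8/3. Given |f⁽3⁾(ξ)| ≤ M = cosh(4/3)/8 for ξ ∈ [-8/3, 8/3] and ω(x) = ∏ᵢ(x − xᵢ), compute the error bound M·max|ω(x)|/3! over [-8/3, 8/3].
64*sqrt(3)*cosh(4/3)/729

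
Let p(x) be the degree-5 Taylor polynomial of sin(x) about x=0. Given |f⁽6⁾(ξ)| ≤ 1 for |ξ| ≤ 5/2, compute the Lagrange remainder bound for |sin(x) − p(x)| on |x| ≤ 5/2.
3125/9216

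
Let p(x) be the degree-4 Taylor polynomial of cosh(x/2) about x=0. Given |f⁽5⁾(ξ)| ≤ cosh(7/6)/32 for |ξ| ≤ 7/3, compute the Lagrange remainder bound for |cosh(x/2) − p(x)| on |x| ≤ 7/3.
16807*cosh(7/6)/933120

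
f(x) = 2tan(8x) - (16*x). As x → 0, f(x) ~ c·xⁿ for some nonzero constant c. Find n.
3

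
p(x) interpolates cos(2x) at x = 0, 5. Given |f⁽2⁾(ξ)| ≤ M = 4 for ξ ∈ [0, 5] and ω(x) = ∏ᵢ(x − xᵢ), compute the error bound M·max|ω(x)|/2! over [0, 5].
25/2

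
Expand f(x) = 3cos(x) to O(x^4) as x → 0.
3 - 3*x**2/2 + O(x**4)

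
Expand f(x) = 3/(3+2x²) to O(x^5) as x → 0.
1 - 2*x**2/3 + 4*x**4/9 + O(x**5)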